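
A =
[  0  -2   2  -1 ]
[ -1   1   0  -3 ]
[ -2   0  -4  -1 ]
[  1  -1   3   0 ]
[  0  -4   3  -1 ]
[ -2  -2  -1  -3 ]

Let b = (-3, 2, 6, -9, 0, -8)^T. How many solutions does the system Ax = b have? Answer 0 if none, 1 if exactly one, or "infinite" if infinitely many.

Row reduce the augmented matrix [A | b].
Swap R1 ↔ R2
R3 ← R3 − (2)·R1: [0, -2, -4, 5, 2]
R4 ← R4 + R1: [0, 0, 3, -3, -7]
R6 ← R6 − (2)·R1: [0, -4, -1, 3, -12]
R3 ← R3 − R2: [0, 0, -6, 6, 5]
R5 ← R5 − (2)·R2: [0, 0, -1, 1, 6]
R6 ← R6 − (2)·R2: [0, 0, -5, 5, -6]
R4 ← R4 + (1/2)·R3: [0, 0, 0, 0, -9/2]
R5 ← R5 − (1/6)·R3: [0, 0, 0, 0, 31/6]
R6 ← R6 − (5/6)·R3: [0, 0, 0, 0, -61/6]
R5 ← R5 + (31/27)·R4: [0, 0, 0, 0, 0]
R6 ← R6 − (61/27)·R4: [0, 0, 0, 0, 0]
The echelon form has 4 nonzero rows; the last pivot sits in the augmented column, so rank(A) = 3 but rank([A|b]) = 4.
Since the ranks differ, the system is inconsistent.
It has no solutions.

0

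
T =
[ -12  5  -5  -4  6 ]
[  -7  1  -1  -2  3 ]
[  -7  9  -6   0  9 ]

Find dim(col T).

Row reduce to echelon form.
R2 ← R2 − (7/12)·R1: [0, -23/12, 23/12, 1/3, -1/2]
R3 ← R3 − (7/12)·R1: [0, 73/12, -37/12, 7/3, 11/2]
R3 ← R3 + (73/23)·R2: [0, 0, 3, 78/23, 90/23]
Echelon form has 3 nonzero rows, so rank(T) = 3.
The column space has dimension equal to the rank: 3.

3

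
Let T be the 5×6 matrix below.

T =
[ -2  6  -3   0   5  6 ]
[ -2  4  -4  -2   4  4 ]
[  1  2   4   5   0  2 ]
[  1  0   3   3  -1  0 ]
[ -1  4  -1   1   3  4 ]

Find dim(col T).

2

Row reduce to echelon form.
R2 ← R2 − R1: [0, -2, -1, -2, -1, -2]
R3 ← R3 + (1/2)·R1: [0, 5, 5/2, 5, 5/2, 5]
R4 ← R4 + (1/2)·R1: [0, 3, 3/2, 3, 3/2, 3]
R5 ← R5 − (1/2)·R1: [0, 1, 1/2, 1, 1/2, 1]
R3 ← R3 + (5/2)·R2: [0, 0, 0, 0, 0, 0]
R4 ← R4 + (3/2)·R2: [0, 0, 0, 0, 0, 0]
R5 ← R5 + (1/2)·R2: [0, 0, 0, 0, 0, 0]
Echelon form has 2 nonzero rows, so rank(T) = 2.
The column space has dimension equal to the rank: 2.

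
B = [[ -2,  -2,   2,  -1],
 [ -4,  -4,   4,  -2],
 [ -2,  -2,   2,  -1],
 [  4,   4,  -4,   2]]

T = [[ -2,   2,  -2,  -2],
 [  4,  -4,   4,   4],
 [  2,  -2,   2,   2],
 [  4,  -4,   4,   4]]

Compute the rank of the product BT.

First compute BT:
[[ -4,   4,  -4,  -4],
 [ -8,   8,  -8,  -8],
 [ -4,   4,  -4,  -4],
 [  8,  -8,   8,   8]]
Now row reduce the product.
R2 ← R2 − (2)·R1: [0, 0, 0, 0]
R3 ← R3 − R1: [0, 0, 0, 0]
R4 ← R4 + (2)·R1: [0, 0, 0, 0]
1 nonzero row, so rank(BT) = 1.

1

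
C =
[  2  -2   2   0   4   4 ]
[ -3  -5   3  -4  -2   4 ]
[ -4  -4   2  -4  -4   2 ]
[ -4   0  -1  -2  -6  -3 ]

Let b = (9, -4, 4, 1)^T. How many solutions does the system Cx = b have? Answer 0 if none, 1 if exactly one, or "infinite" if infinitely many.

0

Row reduce the augmented matrix [C | b].
R2 ← R2 + (3/2)·R1: [0, -8, 6, -4, 4, 10, 19/2]
R3 ← R3 + (2)·R1: [0, -8, 6, -4, 4, 10, 22]
R4 ← R4 + (2)·R1: [0, -4, 3, -2, 2, 5, 19]
R3 ← R3 − R2: [0, 0, 0, 0, 0, 0, 25/2]
R4 ← R4 − (1/2)·R2: [0, 0, 0, 0, 0, 0, 57/4]
R4 ← R4 − (57/50)·R3: [0, 0, 0, 0, 0, 0, 0]
The echelon form has 3 nonzero rows; the last pivot sits in the augmented column, so rank(C) = 2 but rank([C|b]) = 3.
Since the ranks differ, the system is inconsistent.
It has no solutions.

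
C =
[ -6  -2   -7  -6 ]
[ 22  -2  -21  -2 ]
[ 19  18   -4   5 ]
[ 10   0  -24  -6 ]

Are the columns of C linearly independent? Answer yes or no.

Row reduce C to echelon form.
R2 ← R2 + (11/3)·R1: [0, -28/3, -140/3, -24]
R3 ← R3 + (19/6)·R1: [0, 35/3, -157/6, -14]
R4 ← R4 + (5/3)·R1: [0, -10/3, -107/3, -16]
R3 ← R3 + (5/4)·R2: [0, 0, -169/2, -44]
R4 ← R4 − (5/14)·R2: [0, 0, -19, -52/7]
R4 ← R4 − (38/169)·R3: [0, 0, 0, 2916/1183]
4 pivots among 4 columns.
Every column is a pivot column, so the columns are linearly independent.

yes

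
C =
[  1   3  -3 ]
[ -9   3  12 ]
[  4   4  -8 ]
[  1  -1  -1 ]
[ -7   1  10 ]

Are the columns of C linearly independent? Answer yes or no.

no

Row reduce C to echelon form.
R2 ← R2 + (9)·R1: [0, 30, -15]
R3 ← R3 − (4)·R1: [0, -8, 4]
R4 ← R4 − R1: [0, -4, 2]
R5 ← R5 + (7)·R1: [0, 22, -11]
R3 ← R3 + (4/15)·R2: [0, 0, 0]
R4 ← R4 + (2/15)·R2: [0, 0, 0]
R5 ← R5 − (11/15)·R2: [0, 0, 0]
2 pivots among 3 columns.
Only 2 < 3 pivot columns, so the columns are linearly dependent.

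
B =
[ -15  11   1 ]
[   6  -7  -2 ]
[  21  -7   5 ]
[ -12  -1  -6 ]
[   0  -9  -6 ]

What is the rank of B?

3

Row reduce to echelon form.
R2 ← R2 + (2/5)·R1: [0, -13/5, -8/5]
R3 ← R3 + (7/5)·R1: [0, 42/5, 32/5]
R4 ← R4 − (4/5)·R1: [0, -49/5, -34/5]
R3 ← R3 + (42/13)·R2: [0, 0, 16/13]
R4 ← R4 − (49/13)·R2: [0, 0, -10/13]
R5 ← R5 − (45/13)·R2: [0, 0, -6/13]
R4 ← R4 + (5/8)·R3: [0, 0, 0]
R5 ← R5 + (3/8)·R3: [0, 0, 0]
Echelon form has 3 nonzero rows, so rank(B) = 3.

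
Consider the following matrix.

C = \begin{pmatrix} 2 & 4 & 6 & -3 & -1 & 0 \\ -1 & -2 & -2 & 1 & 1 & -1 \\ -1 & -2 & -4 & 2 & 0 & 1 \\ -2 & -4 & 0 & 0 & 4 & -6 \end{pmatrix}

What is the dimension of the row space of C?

2

Row reduce to echelon form.
R2 ← R2 + (1/2)·R1: [0, 0, 1, -1/2, 1/2, -1]
R3 ← R3 + (1/2)·R1: [0, 0, -1, 1/2, -1/2, 1]
R4 ← R4 + R1: [0, 0, 6, -3, 3, -6]
R3 ← R3 + R2: [0, 0, 0, 0, 0, 0]
R4 ← R4 − (6)·R2: [0, 0, 0, 0, 0, 0]
Echelon form has 2 nonzero rows, so rank(C) = 2.
The row space has dimension equal to the rank: 2.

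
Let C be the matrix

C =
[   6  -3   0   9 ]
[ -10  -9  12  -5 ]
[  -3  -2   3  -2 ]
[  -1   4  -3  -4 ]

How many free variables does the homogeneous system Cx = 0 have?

2

Row reduce to echelon form.
R2 ← R2 + (5/3)·R1: [0, -14, 12, 10]
R3 ← R3 + (1/2)·R1: [0, -7/2, 3, 5/2]
R4 ← R4 + (1/6)·R1: [0, 7/2, -3, -5/2]
R3 ← R3 − (1/4)·R2: [0, 0, 0, 0]
R4 ← R4 + (1/4)·R2: [0, 0, 0, 0]
2 nonzero rows, so rank(C) = 2.
C has 4 columns; by rank–nullity, nullity = 4 − 2 = 2.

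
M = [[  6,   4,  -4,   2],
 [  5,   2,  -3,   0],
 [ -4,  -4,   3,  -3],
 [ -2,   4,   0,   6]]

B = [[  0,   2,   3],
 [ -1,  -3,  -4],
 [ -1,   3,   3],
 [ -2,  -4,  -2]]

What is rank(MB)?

2

First compute MB:
[[ -4, -20, -14],
 [  1,  -5,  -2],
 [  7,  25,  19],
 [-16, -40, -34]]
Now row reduce the product.
R2 ← R2 + (1/4)·R1: [0, -10, -11/2]
R3 ← R3 + (7/4)·R1: [0, -10, -11/2]
R4 ← R4 − (4)·R1: [0, 40, 22]
R3 ← R3 − R2: [0, 0, 0]
R4 ← R4 + (4)·R2: [0, 0, 0]
2 nonzero rows, so rank(MB) = 2.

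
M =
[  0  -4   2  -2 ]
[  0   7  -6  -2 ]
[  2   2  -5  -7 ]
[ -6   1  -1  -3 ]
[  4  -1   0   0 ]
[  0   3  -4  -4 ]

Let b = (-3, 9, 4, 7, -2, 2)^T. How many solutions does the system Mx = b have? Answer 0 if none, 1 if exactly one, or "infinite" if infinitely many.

Row reduce the augmented matrix [M | b].
Swap R1 ↔ R3
R4 ← R4 + (3)·R1: [0, 7, -16, -24, 19]
R5 ← R5 − (2)·R1: [0, -5, 10, 14, -10]
R3 ← R3 + (4/7)·R2: [0, 0, -10/7, -22/7, 15/7]
R4 ← R4 − R2: [0, 0, -10, -22, 10]
R5 ← R5 + (5/7)·R2: [0, 0, 40/7, 88/7, -25/7]
R6 ← R6 − (3/7)·R2: [0, 0, -10/7, -22/7, -13/7]
R4 ← R4 − (7)·R3: [0, 0, 0, 0, -5]
R5 ← R5 + (4)·R3: [0, 0, 0, 0, 5]
R6 ← R6 − R3: [0, 0, 0, 0, -4]
R5 ← R5 + R4: [0, 0, 0, 0, 0]
R6 ← R6 − (4/5)·R4: [0, 0, 0, 0, 0]
The echelon form has 4 nonzero rows; the last pivot sits in the augmented column, so rank(M) = 3 but rank([M|b]) = 4.
Since the ranks differ, the system is inconsistent.
It has no solutions.

0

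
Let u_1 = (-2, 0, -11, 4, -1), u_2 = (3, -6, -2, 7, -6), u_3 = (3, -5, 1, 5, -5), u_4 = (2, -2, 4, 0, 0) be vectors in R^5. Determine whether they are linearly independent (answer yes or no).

Form the matrix with these vectors as rows and row reduce.
R2 ← R2 + (3/2)·R1: [0, -6, -37/2, 13, -15/2]
R3 ← R3 + (3/2)·R1: [0, -5, -31/2, 11, -13/2]
R4 ← R4 + R1: [0, -2, -7, 4, -1]
R3 ← R3 − (5/6)·R2: [0, 0, -1/12, 1/6, -1/4]
R4 ← R4 − (1/3)·R2: [0, 0, -5/6, -1/3, 3/2]
R4 ← R4 − (10)·R3: [0, 0, 0, -2, 4]
4 nonzero rows, so the 4 vectors span a space of dimension 4.
Since 4 = 4, the vectors are linearly independent.

yes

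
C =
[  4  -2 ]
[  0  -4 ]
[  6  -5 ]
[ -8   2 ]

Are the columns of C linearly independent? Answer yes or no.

yes

Row reduce C to echelon form.
R3 ← R3 − (3/2)·R1: [0, -2]
R4 ← R4 + (2)·R1: [0, -2]
R3 ← R3 − (1/2)·R2: [0, 0]
R4 ← R4 − (1/2)·R2: [0, 0]
2 pivots among 2 columns.
Every column is a pivot column, so the columns are linearly independent.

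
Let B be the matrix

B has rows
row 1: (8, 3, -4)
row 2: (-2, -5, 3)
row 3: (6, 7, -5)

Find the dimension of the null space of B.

0

Row reduce to echelon form.
R2 ← R2 + (1/4)·R1: [0, -17/4, 2]
R3 ← R3 − (3/4)·R1: [0, 19/4, -2]
R3 ← R3 + (19/17)·R2: [0, 0, 4/17]
3 nonzero rows, so rank(B) = 3.
B has 3 columns; by rank–nullity, nullity = 3 − 3 = 0.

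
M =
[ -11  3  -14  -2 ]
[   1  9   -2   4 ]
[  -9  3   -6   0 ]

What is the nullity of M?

Row reduce to echelon form.
R2 ← R2 + (1/11)·R1: [0, 102/11, -36/11, 42/11]
R3 ← R3 − (9/11)·R1: [0, 6/11, 60/11, 18/11]
R3 ← R3 − (1/17)·R2: [0, 0, 96/17, 24/17]
3 nonzero rows, so rank(M) = 3.
M has 4 columns; by rank–nullity, nullity = 4 − 3 = 1.

1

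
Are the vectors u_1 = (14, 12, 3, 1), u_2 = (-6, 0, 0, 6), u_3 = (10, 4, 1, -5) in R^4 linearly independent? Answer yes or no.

Form the matrix with these vectors as rows and row reduce.
R2 ← R2 + (3/7)·R1: [0, 36/7, 9/7, 45/7]
R3 ← R3 − (5/7)·R1: [0, -32/7, -8/7, -40/7]
R3 ← R3 + (8/9)·R2: [0, 0, 0, 0]
2 nonzero rows, so the 3 vectors span a space of dimension 2.
Since 2 < 3, the vectors are linearly dependent.

no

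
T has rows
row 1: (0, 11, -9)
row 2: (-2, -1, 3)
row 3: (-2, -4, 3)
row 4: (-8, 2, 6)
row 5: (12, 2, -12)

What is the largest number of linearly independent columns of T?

Row reduce to echelon form.
Swap R1 ↔ R2
R3 ← R3 − R1: [0, -3, 0]
R4 ← R4 − (4)·R1: [0, 6, -6]
R5 ← R5 + (6)·R1: [0, -4, 6]
R3 ← R3 + (3/11)·R2: [0, 0, -27/11]
R4 ← R4 − (6/11)·R2: [0, 0, -12/11]
R5 ← R5 + (4/11)·R2: [0, 0, 30/11]
R4 ← R4 − (4/9)·R3: [0, 0, 0]
R5 ← R5 + (10/9)·R3: [0, 0, 0]
Echelon form has 3 nonzero rows, so rank(T) = 3.
The rank gives the maximum number of linearly independent columns: 3.

3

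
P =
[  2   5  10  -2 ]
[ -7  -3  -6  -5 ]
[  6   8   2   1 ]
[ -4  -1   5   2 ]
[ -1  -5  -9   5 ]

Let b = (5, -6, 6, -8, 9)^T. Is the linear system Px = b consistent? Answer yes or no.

Row reduce the augmented matrix [P | b].
R2 ← R2 + (7/2)·R1: [0, 29/2, 29, -12, 23/2]
R3 ← R3 − (3)·R1: [0, -7, -28, 7, -9]
R4 ← R4 + (2)·R1: [0, 9, 25, -2, 2]
R5 ← R5 + (1/2)·R1: [0, -5/2, -4, 4, 23/2]
R3 ← R3 + (14/29)·R2: [0, 0, -14, 35/29, -100/29]
R4 ← R4 − (18/29)·R2: [0, 0, 7, 158/29, -149/29]
R5 ← R5 + (5/29)·R2: [0, 0, 1, 56/29, 391/29]
R4 ← R4 + (1/2)·R3: [0, 0, 0, 351/58, -199/29]
R5 ← R5 + (1/14)·R3: [0, 0, 0, 117/58, 2687/203]
R5 ← R5 − (1/3)·R4: [0, 0, 0, 0, 326/21]
The echelon form has 5 nonzero rows; the last pivot sits in the augmented column, so rank(P) = 4 but rank([P|b]) = 5.
Since the ranks differ, the system is inconsistent.

no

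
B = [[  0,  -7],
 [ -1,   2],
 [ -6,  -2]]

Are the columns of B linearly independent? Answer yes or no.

yes

Row reduce B to echelon form.
Swap R1 ↔ R2
R3 ← R3 − (6)·R1: [0, -14]
R3 ← R3 − (2)·R2: [0, 0]
2 pivots among 2 columns.
Every column is a pivot column, so the columns are linearly independent.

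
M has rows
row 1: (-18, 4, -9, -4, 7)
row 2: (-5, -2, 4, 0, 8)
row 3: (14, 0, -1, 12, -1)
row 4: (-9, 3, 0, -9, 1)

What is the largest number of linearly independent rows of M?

Row reduce to echelon form.
R2 ← R2 − (5/18)·R1: [0, -28/9, 13/2, 10/9, 109/18]
R3 ← R3 + (7/9)·R1: [0, 28/9, -8, 80/9, 40/9]
R4 ← R4 − (1/2)·R1: [0, 1, 9/2, -7, -5/2]
R3 ← R3 + R2: [0, 0, -3/2, 10, 21/2]
R4 ← R4 + (9/28)·R2: [0, 0, 369/56, -93/14, -31/56]
R4 ← R4 + (123/28)·R3: [0, 0, 0, 261/7, 319/7]
Echelon form has 4 nonzero rows, so rank(M) = 4.
The rank gives the maximum number of linearly independent rows: 4.

4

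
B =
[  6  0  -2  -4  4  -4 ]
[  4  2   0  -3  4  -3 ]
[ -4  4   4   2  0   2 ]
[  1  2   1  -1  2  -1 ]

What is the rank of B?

Row reduce to echelon form.
R2 ← R2 − (2/3)·R1: [0, 2, 4/3, -1/3, 4/3, -1/3]
R3 ← R3 + (2/3)·R1: [0, 4, 8/3, -2/3, 8/3, -2/3]
R4 ← R4 − (1/6)·R1: [0, 2, 4/3, -1/3, 4/3, -1/3]
R3 ← R3 − (2)·R2: [0, 0, 0, 0, 0, 0]
R4 ← R4 − R2: [0, 0, 0, 0, 0, 0]
Echelon form has 2 nonzero rows, so rank(B) = 2.

2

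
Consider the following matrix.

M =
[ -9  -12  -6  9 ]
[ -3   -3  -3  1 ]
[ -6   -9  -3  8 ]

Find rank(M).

Row reduce to echelon form.
R2 ← R2 − (1/3)·R1: [0, 1, -1, -2]
R3 ← R3 − (2/3)·R1: [0, -1, 1, 2]
R3 ← R3 + R2: [0, 0, 0, 0]
Echelon form has 2 nonzero rows, so rank(M) = 2.

2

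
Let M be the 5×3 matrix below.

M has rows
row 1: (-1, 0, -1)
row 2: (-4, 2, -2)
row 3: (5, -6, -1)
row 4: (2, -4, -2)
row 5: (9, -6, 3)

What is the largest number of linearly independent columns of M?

2

Row reduce to echelon form.
R2 ← R2 − (4)·R1: [0, 2, 2]
R3 ← R3 + (5)·R1: [0, -6, -6]
R4 ← R4 + (2)·R1: [0, -4, -4]
R5 ← R5 + (9)·R1: [0, -6, -6]
R3 ← R3 + (3)·R2: [0, 0, 0]
R4 ← R4 + (2)·R2: [0, 0, 0]
R5 ← R5 + (3)·R2: [0, 0, 0]
Echelon form has 2 nonzero rows, so rank(M) = 2.
The rank gives the maximum number of linearly independent columns: 2.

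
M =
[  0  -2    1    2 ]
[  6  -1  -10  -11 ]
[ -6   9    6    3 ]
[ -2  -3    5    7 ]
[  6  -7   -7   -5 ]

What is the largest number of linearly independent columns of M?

Row reduce to echelon form.
Swap R1 ↔ R2
R3 ← R3 + R1: [0, 8, -4, -8]
R4 ← R4 + (1/3)·R1: [0, -10/3, 5/3, 10/3]
R5 ← R5 − R1: [0, -6, 3, 6]
R3 ← R3 + (4)·R2: [0, 0, 0, 0]
R4 ← R4 − (5/3)·R2: [0, 0, 0, 0]
R5 ← R5 − (3)·R2: [0, 0, 0, 0]
Echelon form has 2 nonzero rows, so rank(M) = 2.
The rank gives the maximum number of linearly independent columns: 2.

2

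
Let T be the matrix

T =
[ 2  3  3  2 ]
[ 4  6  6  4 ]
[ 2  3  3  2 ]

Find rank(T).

1

Row reduce to echelon form.
R2 ← R2 − (2)·R1: [0, 0, 0, 0]
R3 ← R3 − R1: [0, 0, 0, 0]
Echelon form has 1 nonzero row, so rank(T) = 1.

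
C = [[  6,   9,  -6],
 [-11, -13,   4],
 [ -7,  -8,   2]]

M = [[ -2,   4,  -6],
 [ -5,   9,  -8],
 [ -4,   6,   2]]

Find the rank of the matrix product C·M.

2

First compute CM:
[[-33,  69, -120],
 [ 71, -137, 178],
 [ 46, -88, 110]]
Now row reduce the product.
R2 ← R2 + (71/33)·R1: [0, 126/11, -882/11]
R3 ← R3 + (46/33)·R1: [0, 90/11, -630/11]
R3 ← R3 − (5/7)·R2: [0, 0, 0]
2 nonzero rows, so rank(CM) = 2.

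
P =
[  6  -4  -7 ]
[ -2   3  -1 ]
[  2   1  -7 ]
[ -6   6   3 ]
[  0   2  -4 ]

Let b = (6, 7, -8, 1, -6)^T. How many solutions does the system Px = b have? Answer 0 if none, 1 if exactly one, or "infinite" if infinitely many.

Row reduce the augmented matrix [P | b].
R2 ← R2 + (1/3)·R1: [0, 5/3, -10/3, 9]
R3 ← R3 − (1/3)·R1: [0, 7/3, -14/3, -10]
R4 ← R4 + R1: [0, 2, -4, 7]
R3 ← R3 − (7/5)·R2: [0, 0, 0, -113/5]
R4 ← R4 − (6/5)·R2: [0, 0, 0, -19/5]
R5 ← R5 − (6/5)·R2: [0, 0, 0, -84/5]
R4 ← R4 − (19/113)·R3: [0, 0, 0, 0]
R5 ← R5 − (84/113)·R3: [0, 0, 0, 0]
The echelon form has 3 nonzero rows; the last pivot sits in the augmented column, so rank(P) = 2 but rank([P|b]) = 3.
Since the ranks differ, the system is inconsistent.
It has no solutions.

0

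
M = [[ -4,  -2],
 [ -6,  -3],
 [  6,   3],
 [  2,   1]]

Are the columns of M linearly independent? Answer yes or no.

Row reduce M to echelon form.
R2 ← R2 − (3/2)·R1: [0, 0]
R3 ← R3 + (3/2)·R1: [0, 0]
R4 ← R4 + (1/2)·R1: [0, 0]
1 pivot among 2 columns.
Only 1 < 2 pivot columns, so the columns are linearly dependent.

no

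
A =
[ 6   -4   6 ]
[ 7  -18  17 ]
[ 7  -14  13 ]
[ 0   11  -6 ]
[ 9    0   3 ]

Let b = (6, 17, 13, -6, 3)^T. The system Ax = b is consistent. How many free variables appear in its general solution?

Row reduce the augmented matrix [A | b].
R2 ← R2 − (7/6)·R1: [0, -40/3, 10, 10]
R3 ← R3 − (7/6)·R1: [0, -28/3, 6, 6]
R5 ← R5 − (3/2)·R1: [0, 6, -6, -6]
R3 ← R3 − (7/10)·R2: [0, 0, -1, -1]
R4 ← R4 + (33/40)·R2: [0, 0, 9/4, 9/4]
R5 ← R5 + (9/20)·R2: [0, 0, -3/2, -3/2]
R4 ← R4 + (9/4)·R3: [0, 0, 0, 0]
R5 ← R5 − (3/2)·R3: [0, 0, 0, 0]
The echelon form has 3 nonzero rows, and every pivot lies in the first 3 columns, so rank(A) = rank([A|b]) = 3.
The system is consistent.
Free variables = (unknowns) − (rank) = 3 − 3 = 0.

0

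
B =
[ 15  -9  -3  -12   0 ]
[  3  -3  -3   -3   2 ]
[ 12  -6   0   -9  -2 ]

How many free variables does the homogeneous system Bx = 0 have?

3

Row reduce to echelon form.
R2 ← R2 − (1/5)·R1: [0, -6/5, -12/5, -3/5, 2]
R3 ← R3 − (4/5)·R1: [0, 6/5, 12/5, 3/5, -2]
R3 ← R3 + R2: [0, 0, 0, 0, 0]
2 nonzero rows, so rank(B) = 2.
B has 5 columns; by rank–nullity, nullity = 5 − 2 = 3.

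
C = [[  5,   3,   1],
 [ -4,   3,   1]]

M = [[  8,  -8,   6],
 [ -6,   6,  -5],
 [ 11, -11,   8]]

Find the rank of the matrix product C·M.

2

First compute CM:
[[ 33, -33,  23],
 [-39,  39, -31]]
Now row reduce the product.
R2 ← R2 + (13/11)·R1: [0, 0, -42/11]
2 nonzero rows, so rank(CM) = 2.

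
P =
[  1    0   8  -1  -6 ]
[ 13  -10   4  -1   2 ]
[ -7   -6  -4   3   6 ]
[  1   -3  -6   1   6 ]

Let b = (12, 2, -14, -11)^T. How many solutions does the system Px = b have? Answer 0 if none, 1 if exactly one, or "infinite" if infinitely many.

infinite

Row reduce the augmented matrix [P | b].
R2 ← R2 − (13)·R1: [0, -10, -100, 12, 80, -154]
R3 ← R3 + (7)·R1: [0, -6, 52, -4, -36, 70]
R4 ← R4 − R1: [0, -3, -14, 2, 12, -23]
R3 ← R3 − (3/5)·R2: [0, 0, 112, -56/5, -84, 812/5]
R4 ← R4 − (3/10)·R2: [0, 0, 16, -8/5, -12, 116/5]
R4 ← R4 − (1/7)·R3: [0, 0, 0, 0, 0, 0]
The echelon form has 3 nonzero rows, and every pivot lies in the first 5 columns, so rank(P) = rank([P|b]) = 3.
The system is consistent.
rank = 3 < 5 unknowns, so there are infinitely many solutions.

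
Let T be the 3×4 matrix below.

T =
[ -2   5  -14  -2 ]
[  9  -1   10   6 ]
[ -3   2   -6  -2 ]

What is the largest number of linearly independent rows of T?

3

Row reduce to echelon form.
R2 ← R2 + (9/2)·R1: [0, 43/2, -53, -3]
R3 ← R3 − (3/2)·R1: [0, -11/2, 15, 1]
R3 ← R3 + (11/43)·R2: [0, 0, 62/43, 10/43]
Echelon form has 3 nonzero rows, so rank(T) = 3.
The rank gives the maximum number of linearly independent rows: 3.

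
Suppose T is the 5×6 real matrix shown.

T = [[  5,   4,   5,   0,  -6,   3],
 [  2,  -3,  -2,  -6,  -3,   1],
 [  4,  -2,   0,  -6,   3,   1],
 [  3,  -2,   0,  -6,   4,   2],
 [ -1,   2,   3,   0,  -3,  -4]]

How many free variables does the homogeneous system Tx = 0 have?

Row reduce to echelon form.
R2 ← R2 − (2/5)·R1: [0, -23/5, -4, -6, -3/5, -1/5]
R3 ← R3 − (4/5)·R1: [0, -26/5, -4, -6, 39/5, -7/5]
R4 ← R4 − (3/5)·R1: [0, -22/5, -3, -6, 38/5, 1/5]
R5 ← R5 + (1/5)·R1: [0, 14/5, 4, 0, -21/5, -17/5]
R3 ← R3 − (26/23)·R2: [0, 0, 12/23, 18/23, 195/23, -27/23]
R4 ← R4 − (22/23)·R2: [0, 0, 19/23, -6/23, 188/23, 9/23]
R5 ← R5 + (14/23)·R2: [0, 0, 36/23, -84/23, -105/23, -81/23]
R4 ← R4 − (19/12)·R3: [0, 0, 0, -3/2, -21/4, 9/4]
R5 ← R5 − (3)·R3: [0, 0, 0, -6, -30, 0]
R5 ← R5 − (4)·R4: [0, 0, 0, 0, -9, -9]
5 nonzero rows, so rank(T) = 5.
T has 6 columns; by rank–nullity, nullity = 6 − 5 = 1.

1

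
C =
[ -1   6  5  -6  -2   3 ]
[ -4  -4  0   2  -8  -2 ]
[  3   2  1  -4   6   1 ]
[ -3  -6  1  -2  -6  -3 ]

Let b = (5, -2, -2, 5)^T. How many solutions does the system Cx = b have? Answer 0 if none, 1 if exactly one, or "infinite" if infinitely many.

0

Row reduce the augmented matrix [C | b].
R2 ← R2 − (4)·R1: [0, -28, -20, 26, 0, -14, -22]
R3 ← R3 + (3)·R1: [0, 20, 16, -22, 0, 10, 13]
R4 ← R4 − (3)·R1: [0, -24, -14, 16, 0, -12, -10]
R3 ← R3 + (5/7)·R2: [0, 0, 12/7, -24/7, 0, 0, -19/7]
R4 ← R4 − (6/7)·R2: [0, 0, 22/7, -44/7, 0, 0, 62/7]
R4 ← R4 − (11/6)·R3: [0, 0, 0, 0, 0, 0, 83/6]
The echelon form has 4 nonzero rows; the last pivot sits in the augmented column, so rank(C) = 3 but rank([C|b]) = 4.
Since the ranks differ, the system is inconsistent.
It has no solutions.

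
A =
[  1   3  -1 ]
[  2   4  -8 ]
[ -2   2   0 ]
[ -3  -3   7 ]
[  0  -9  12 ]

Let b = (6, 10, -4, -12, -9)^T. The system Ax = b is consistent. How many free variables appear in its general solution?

Row reduce the augmented matrix [A | b].
R2 ← R2 − (2)·R1: [0, -2, -6, -2]
R3 ← R3 + (2)·R1: [0, 8, -2, 8]
R4 ← R4 + (3)·R1: [0, 6, 4, 6]
R3 ← R3 + (4)·R2: [0, 0, -26, 0]
R4 ← R4 + (3)·R2: [0, 0, -14, 0]
R5 ← R5 − (9/2)·R2: [0, 0, 39, 0]
R4 ← R4 − (7/13)·R3: [0, 0, 0, 0]
R5 ← R5 + (3/2)·R3: [0, 0, 0, 0]
The echelon form has 3 nonzero rows, and every pivot lies in the first 3 columns, so rank(A) = rank([A|b]) = 3.
The system is consistent.
Free variables = (unknowns) − (rank) = 3 − 3 = 0.

0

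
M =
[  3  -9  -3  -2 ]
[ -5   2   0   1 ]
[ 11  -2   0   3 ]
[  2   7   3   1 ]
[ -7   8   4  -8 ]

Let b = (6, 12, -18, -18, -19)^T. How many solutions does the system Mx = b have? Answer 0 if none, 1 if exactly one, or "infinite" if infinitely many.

infinite

Row reduce the augmented matrix [M | b].
R2 ← R2 + (5/3)·R1: [0, -13, -5, -7/3, 22]
R3 ← R3 − (11/3)·R1: [0, 31, 11, 31/3, -40]
R4 ← R4 − (2/3)·R1: [0, 13, 5, 7/3, -22]
R5 ← R5 + (7/3)·R1: [0, -13, -3, -38/3, -5]
R3 ← R3 + (31/13)·R2: [0, 0, -12/13, 62/13, 162/13]
R4 ← R4 + R2: [0, 0, 0, 0, 0]
R5 ← R5 − R2: [0, 0, 2, -31/3, -27]
R5 ← R5 + (13/6)·R3: [0, 0, 0, 0, 0]
The echelon form has 3 nonzero rows, and every pivot lies in the first 4 columns, so rank(M) = rank([M|b]) = 3.
The system is consistent.
rank = 3 < 4 unknowns, so there are infinitely many solutions.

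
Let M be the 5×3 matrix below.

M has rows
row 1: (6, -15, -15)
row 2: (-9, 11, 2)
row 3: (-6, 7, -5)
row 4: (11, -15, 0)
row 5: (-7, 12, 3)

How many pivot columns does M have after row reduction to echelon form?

Row reduce to echelon form.
R2 ← R2 + (3/2)·R1: [0, -23/2, -41/2]
R3 ← R3 + R1: [0, -8, -20]
R4 ← R4 − (11/6)·R1: [0, 25/2, 55/2]
R5 ← R5 + (7/6)·R1: [0, -11/2, -29/2]
R3 ← R3 − (16/23)·R2: [0, 0, -132/23]
R4 ← R4 + (25/23)·R2: [0, 0, 120/23]
R5 ← R5 − (11/23)·R2: [0, 0, -108/23]
R4 ← R4 + (10/11)·R3: [0, 0, 0]
R5 ← R5 − (9/11)·R3: [0, 0, 0]
Echelon form has 3 nonzero rows, so rank(M) = 3.
Each nonzero row contributes one pivot column: 3 pivot columns.

3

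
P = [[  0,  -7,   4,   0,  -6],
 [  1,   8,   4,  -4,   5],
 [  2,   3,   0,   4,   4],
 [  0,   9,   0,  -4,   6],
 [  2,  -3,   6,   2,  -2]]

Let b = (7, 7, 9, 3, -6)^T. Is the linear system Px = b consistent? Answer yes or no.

no

Row reduce the augmented matrix [P | b].
Swap R1 ↔ R2
R3 ← R3 − (2)·R1: [0, -13, -8, 12, -6, -5]
R5 ← R5 − (2)·R1: [0, -19, -2, 10, -12, -20]
R3 ← R3 − (13/7)·R2: [0, 0, -108/7, 12, 36/7, -18]
R4 ← R4 + (9/7)·R2: [0, 0, 36/7, -4, -12/7, 12]
R5 ← R5 − (19/7)·R2: [0, 0, -90/7, 10, 30/7, -39]
R4 ← R4 + (1/3)·R3: [0, 0, 0, 0, 0, 6]
R5 ← R5 − (5/6)·R3: [0, 0, 0, 0, 0, -24]
R5 ← R5 + (4)·R4: [0, 0, 0, 0, 0, 0]
The echelon form has 4 nonzero rows; the last pivot sits in the augmented column, so rank(P) = 3 but rank([P|b]) = 4.
Since the ranks differ, the system is inconsistent.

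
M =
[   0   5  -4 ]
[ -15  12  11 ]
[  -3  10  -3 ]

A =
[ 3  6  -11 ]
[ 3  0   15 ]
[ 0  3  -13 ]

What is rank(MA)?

First compute MA:
[[ 15, -12, 127],
 [ -9, -57, 202],
 [ 21, -27, 222]]
Now row reduce the product.
R2 ← R2 + (3/5)·R1: [0, -321/5, 1391/5]
R3 ← R3 − (7/5)·R1: [0, -51/5, 221/5]
R3 ← R3 − (17/107)·R2: [0, 0, 0]
2 nonzero rows, so rank(MA) = 2.

2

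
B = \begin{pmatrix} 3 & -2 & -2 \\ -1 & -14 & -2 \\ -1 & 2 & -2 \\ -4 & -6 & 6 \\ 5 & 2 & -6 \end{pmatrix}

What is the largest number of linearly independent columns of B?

3

Row reduce to echelon form.
R2 ← R2 + (1/3)·R1: [0, -44/3, -8/3]
R3 ← R3 + (1/3)·R1: [0, 4/3, -8/3]
R4 ← R4 + (4/3)·R1: [0, -26/3, 10/3]
R5 ← R5 − (5/3)·R1: [0, 16/3, -8/3]
R3 ← R3 + (1/11)·R2: [0, 0, -32/11]
R4 ← R4 − (13/22)·R2: [0, 0, 54/11]
R5 ← R5 + (4/11)·R2: [0, 0, -40/11]
R4 ← R4 + (27/16)·R3: [0, 0, 0]
R5 ← R5 − (5/4)·R3: [0, 0, 0]
Echelon form has 3 nonzero rows, so rank(B) = 3.
The rank gives the maximum number of linearly independent columns: 3.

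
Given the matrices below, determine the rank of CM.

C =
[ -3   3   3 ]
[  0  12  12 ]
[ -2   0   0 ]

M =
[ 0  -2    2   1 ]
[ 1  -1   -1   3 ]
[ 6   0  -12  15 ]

2

First compute CM:
[[ 21,   3, -45,  51],
 [ 84, -12, -156, 216],
 [  0,   4,  -4,  -2]]
Now row reduce the product.
R2 ← R2 − (4)·R1: [0, -24, 24, 12]
R3 ← R3 + (1/6)·R2: [0, 0, 0, 0]
2 nonzero rows, so rank(CM) = 2.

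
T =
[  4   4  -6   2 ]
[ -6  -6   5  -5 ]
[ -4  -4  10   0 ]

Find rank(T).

2

Row reduce to echelon form.
R2 ← R2 + (3/2)·R1: [0, 0, -4, -2]
R3 ← R3 + R1: [0, 0, 4, 2]
R3 ← R3 + R2: [0, 0, 0, 0]
Echelon form has 2 nonzero rows, so rank(T) = 2.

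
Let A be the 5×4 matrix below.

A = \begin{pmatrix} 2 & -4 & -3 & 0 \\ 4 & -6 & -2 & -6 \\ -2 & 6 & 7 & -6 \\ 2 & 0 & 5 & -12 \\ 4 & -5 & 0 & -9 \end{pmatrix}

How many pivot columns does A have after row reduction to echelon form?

2

Row reduce to echelon form.
R2 ← R2 − (2)·R1: [0, 2, 4, -6]
R3 ← R3 + R1: [0, 2, 4, -6]
R4 ← R4 − R1: [0, 4, 8, -12]
R5 ← R5 − (2)·R1: [0, 3, 6, -9]
R3 ← R3 − R2: [0, 0, 0, 0]
R4 ← R4 − (2)·R2: [0, 0, 0, 0]
R5 ← R5 − (3/2)·R2: [0, 0, 0, 0]
Echelon form has 2 nonzero rows, so rank(A) = 2.
Each nonzero row contributes one pivot column: 2 pivot columns.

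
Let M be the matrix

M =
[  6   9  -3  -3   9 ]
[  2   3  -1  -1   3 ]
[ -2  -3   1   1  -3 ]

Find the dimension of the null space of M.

4

Row reduce to echelon form.
R2 ← R2 − (1/3)·R1: [0, 0, 0, 0, 0]
R3 ← R3 + (1/3)·R1: [0, 0, 0, 0, 0]
1 nonzero row, so rank(M) = 1.
M has 5 columns; by rank–nullity, nullity = 5 − 1 = 4.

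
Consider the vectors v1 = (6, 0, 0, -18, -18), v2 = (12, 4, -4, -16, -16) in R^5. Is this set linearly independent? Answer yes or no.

Form the matrix with these vectors as rows and row reduce.
R2 ← R2 − (2)·R1: [0, 4, -4, 20, 20]
2 nonzero rows, so the 2 vectors span a space of dimension 2.
Since 2 = 2, the vectors are linearly independent.

yes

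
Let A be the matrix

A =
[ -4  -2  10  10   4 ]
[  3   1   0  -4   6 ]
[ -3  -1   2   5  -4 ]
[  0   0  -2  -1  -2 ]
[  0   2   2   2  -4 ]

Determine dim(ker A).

2

Row reduce to echelon form.
R2 ← R2 + (3/4)·R1: [0, -1/2, 15/2, 7/2, 9]
R3 ← R3 − (3/4)·R1: [0, 1/2, -11/2, -5/2, -7]
R3 ← R3 + R2: [0, 0, 2, 1, 2]
R5 ← R5 + (4)·R2: [0, 0, 32, 16, 32]
R4 ← R4 + R3: [0, 0, 0, 0, 0]
R5 ← R5 − (16)·R3: [0, 0, 0, 0, 0]
3 nonzero rows, so rank(A) = 3.
A has 5 columns; by rank–nullity, nullity = 5 − 3 = 2.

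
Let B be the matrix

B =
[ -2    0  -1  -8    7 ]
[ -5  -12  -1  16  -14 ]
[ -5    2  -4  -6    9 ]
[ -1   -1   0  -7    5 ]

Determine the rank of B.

3

Row reduce to echelon form.
R2 ← R2 − (5/2)·R1: [0, -12, 3/2, 36, -63/2]
R3 ← R3 − (5/2)·R1: [0, 2, -3/2, 14, -17/2]
R4 ← R4 − (1/2)·R1: [0, -1, 1/2, -3, 3/2]
R3 ← R3 + (1/6)·R2: [0, 0, -5/4, 20, -55/4]
R4 ← R4 − (1/12)·R2: [0, 0, 3/8, -6, 33/8]
R4 ← R4 + (3/10)·R3: [0, 0, 0, 0, 0]
Echelon form has 3 nonzero rows, so rank(B) = 3.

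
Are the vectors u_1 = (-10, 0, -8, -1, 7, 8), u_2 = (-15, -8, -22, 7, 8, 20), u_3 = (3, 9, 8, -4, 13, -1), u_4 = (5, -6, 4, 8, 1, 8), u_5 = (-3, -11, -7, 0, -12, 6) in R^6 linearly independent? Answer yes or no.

yes

Form the matrix with these vectors as rows and row reduce.
R2 ← R2 − (3/2)·R1: [0, -8, -10, 17/2, -5/2, 8]
R3 ← R3 + (3/10)·R1: [0, 9, 28/5, -43/10, 151/10, 7/5]
R4 ← R4 + (1/2)·R1: [0, -6, 0, 15/2, 9/2, 12]
R5 ← R5 − (3/10)·R1: [0, -11, -23/5, 3/10, -141/10, 18/5]
R3 ← R3 + (9/8)·R2: [0, 0, -113/20, 421/80, 983/80, 52/5]
R4 ← R4 − (3/4)·R2: [0, 0, 15/2, 9/8, 51/8, 6]
R5 ← R5 − (11/8)·R2: [0, 0, 183/20, -911/80, -853/80, -37/5]
R4 ← R4 + (150/113)·R3: [0, 0, 0, 1833/226, 5127/226, 2238/113]
R5 ← R5 + (183/113)·R3: [0, 0, 0, -1295/452, 4175/452, 1067/113]
R5 ← R5 + (1295/3666)·R4: [0, 0, 0, 0, 10540/611, 10044/611]
5 nonzero rows, so the 5 vectors span a space of dimension 5.
Since 5 = 5, the vectors are linearly independent.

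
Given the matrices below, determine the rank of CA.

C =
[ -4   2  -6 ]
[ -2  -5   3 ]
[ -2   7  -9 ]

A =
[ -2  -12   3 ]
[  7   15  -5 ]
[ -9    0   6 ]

First compute CA:
[[ 76,  78, -58],
 [-58, -51,  37],
 [134, 129, -95]]
Now row reduce the product.
R2 ← R2 + (29/38)·R1: [0, 162/19, -138/19]
R3 ← R3 − (67/38)·R1: [0, -162/19, 138/19]
R3 ← R3 + R2: [0, 0, 0]
2 nonzero rows, so rank(CA) = 2.

2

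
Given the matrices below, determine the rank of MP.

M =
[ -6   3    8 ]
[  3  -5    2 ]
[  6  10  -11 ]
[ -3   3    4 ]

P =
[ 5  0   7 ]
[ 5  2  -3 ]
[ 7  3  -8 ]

3

First compute MP:
[[ 41,  30, -115],
 [  4,  -4,  20],
 [  3, -13, 100],
 [ 28,  18, -62]]
Now row reduce the product.
R2 ← R2 − (4/41)·R1: [0, -284/41, 1280/41]
R3 ← R3 − (3/41)·R1: [0, -623/41, 4445/41]
R4 ← R4 − (28/41)·R1: [0, -102/41, 678/41]
R3 ← R3 − (623/284)·R2: [0, 0, 2835/71]
R4 ← R4 − (51/142)·R2: [0, 0, 378/71]
R4 ← R4 − (2/15)·R3: [0, 0, 0]
3 nonzero rows, so rank(MP) = 3.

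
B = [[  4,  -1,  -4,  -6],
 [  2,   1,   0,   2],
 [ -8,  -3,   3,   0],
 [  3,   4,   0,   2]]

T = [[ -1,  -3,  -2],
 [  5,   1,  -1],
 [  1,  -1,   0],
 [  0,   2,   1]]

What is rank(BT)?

3

First compute BT:
[[-13, -21, -13],
 [  3,  -1,  -3],
 [ -4,  18,  19],
 [ 17,  -1,  -8]]
Now row reduce the product.
R2 ← R2 + (3/13)·R1: [0, -76/13, -6]
R3 ← R3 − (4/13)·R1: [0, 318/13, 23]
R4 ← R4 + (17/13)·R1: [0, -370/13, -25]
R3 ← R3 + (159/38)·R2: [0, 0, -40/19]
R4 ← R4 − (185/38)·R2: [0, 0, 80/19]
R4 ← R4 + (2)·R3: [0, 0, 0]
3 nonzero rows, so rank(BT) = 3.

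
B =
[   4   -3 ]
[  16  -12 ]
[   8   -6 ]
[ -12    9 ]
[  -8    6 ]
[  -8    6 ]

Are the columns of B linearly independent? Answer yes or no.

Row reduce B to echelon form.
R2 ← R2 − (4)·R1: [0, 0]
R3 ← R3 − (2)·R1: [0, 0]
R4 ← R4 + (3)·R1: [0, 0]
R5 ← R5 + (2)·R1: [0, 0]
R6 ← R6 + (2)·R1: [0, 0]
1 pivot among 2 columns.
Only 1 < 2 pivot columns, so the columns are linearly dependent.

no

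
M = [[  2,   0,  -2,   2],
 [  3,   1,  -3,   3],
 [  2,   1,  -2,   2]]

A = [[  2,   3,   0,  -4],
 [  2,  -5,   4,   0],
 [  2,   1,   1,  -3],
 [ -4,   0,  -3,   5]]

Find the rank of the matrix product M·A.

2

First compute MA:
[[ -8,   4,  -8,   8],
 [-10,   1,  -8,  12],
 [ -6,  -1,  -4,   8]]
Now row reduce the product.
R2 ← R2 − (5/4)·R1: [0, -4, 2, 2]
R3 ← R3 − (3/4)·R1: [0, -4, 2, 2]
R3 ← R3 − R2: [0, 0, 0, 0]
2 nonzero rows, so rank(MA) = 2.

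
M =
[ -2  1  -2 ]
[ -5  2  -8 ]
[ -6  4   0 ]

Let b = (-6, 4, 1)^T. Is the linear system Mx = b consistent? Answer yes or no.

Row reduce the augmented matrix [M | b].
R2 ← R2 − (5/2)·R1: [0, -1/2, -3, 19]
R3 ← R3 − (3)·R1: [0, 1, 6, 19]
R3 ← R3 + (2)·R2: [0, 0, 0, 57]
The echelon form has 3 nonzero rows; the last pivot sits in the augmented column, so rank(M) = 2 but rank([M|b]) = 3.
Since the ranks differ, the system is inconsistent.

no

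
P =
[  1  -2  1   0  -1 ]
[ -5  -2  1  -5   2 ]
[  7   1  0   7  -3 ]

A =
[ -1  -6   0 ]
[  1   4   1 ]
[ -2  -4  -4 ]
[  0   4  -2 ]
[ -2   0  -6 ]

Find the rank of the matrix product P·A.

2

First compute PA:
[[ -3, -18,   0],
 [ -3,  -2,  -8],
 [  0, -10,   5]]
Now row reduce the product.
R2 ← R2 − R1: [0, 16, -8]
R3 ← R3 + (5/8)·R2: [0, 0, 0]
2 nonzero rows, so rank(PA) = 2.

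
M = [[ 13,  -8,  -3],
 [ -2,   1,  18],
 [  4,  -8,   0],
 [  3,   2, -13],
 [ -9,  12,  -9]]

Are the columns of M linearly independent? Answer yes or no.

yes

Row reduce M to echelon form.
R2 ← R2 + (2/13)·R1: [0, -3/13, 228/13]
R3 ← R3 − (4/13)·R1: [0, -72/13, 12/13]
R4 ← R4 − (3/13)·R1: [0, 50/13, -160/13]
R5 ← R5 + (9/13)·R1: [0, 84/13, -144/13]
R3 ← R3 − (24)·R2: [0, 0, -420]
R4 ← R4 + (50/3)·R2: [0, 0, 280]
R5 ← R5 + (28)·R2: [0, 0, 480]
R4 ← R4 + (2/3)·R3: [0, 0, 0]
R5 ← R5 + (8/7)·R3: [0, 0, 0]
3 pivots among 3 columns.
Every column is a pivot column, so the columns are linearly independent.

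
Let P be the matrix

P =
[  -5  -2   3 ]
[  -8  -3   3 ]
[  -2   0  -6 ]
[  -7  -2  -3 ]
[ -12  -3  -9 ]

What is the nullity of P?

1

Row reduce to echelon form.
R2 ← R2 − (8/5)·R1: [0, 1/5, -9/5]
R3 ← R3 − (2/5)·R1: [0, 4/5, -36/5]
R4 ← R4 − (7/5)·R1: [0, 4/5, -36/5]
R5 ← R5 − (12/5)·R1: [0, 9/5, -81/5]
R3 ← R3 − (4)·R2: [0, 0, 0]
R4 ← R4 − (4)·R2: [0, 0, 0]
R5 ← R5 − (9)·R2: [0, 0, 0]
2 nonzero rows, so rank(P) = 2.
P has 3 columns; by rank–nullity, nullity = 3 − 2 = 1.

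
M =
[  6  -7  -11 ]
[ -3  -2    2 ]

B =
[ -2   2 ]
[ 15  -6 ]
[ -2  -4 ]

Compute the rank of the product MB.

First compute MB:
[[-95,  98],
 [-28,  -2]]
Now row reduce the product.
R2 ← R2 − (28/95)·R1: [0, -2934/95]
2 nonzero rows, so rank(MB) = 2.

2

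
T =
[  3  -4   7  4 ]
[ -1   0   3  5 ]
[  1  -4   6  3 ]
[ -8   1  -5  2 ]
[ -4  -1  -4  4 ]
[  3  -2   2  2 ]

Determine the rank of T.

4

Row reduce to echelon form.
R2 ← R2 + (1/3)·R1: [0, -4/3, 16/3, 19/3]
R3 ← R3 − (1/3)·R1: [0, -8/3, 11/3, 5/3]
R4 ← R4 + (8/3)·R1: [0, -29/3, 41/3, 38/3]
R5 ← R5 + (4/3)·R1: [0, -19/3, 16/3, 28/3]
R6 ← R6 − R1: [0, 2, -5, -2]
R3 ← R3 − (2)·R2: [0, 0, -7, -11]
R4 ← R4 − (29/4)·R2: [0, 0, -25, -133/4]
R5 ← R5 − (19/4)·R2: [0, 0, -20, -83/4]
R6 ← R6 + (3/2)·R2: [0, 0, 3, 15/2]
R4 ← R4 − (25/7)·R3: [0, 0, 0, 169/28]
R5 ← R5 − (20/7)·R3: [0, 0, 0, 299/28]
R6 ← R6 + (3/7)·R3: [0, 0, 0, 39/14]
R5 ← R5 − (23/13)·R4: [0, 0, 0, 0]
R6 ← R6 − (6/13)·R4: [0, 0, 0, 0]
Echelon form has 4 nonzero rows, so rank(T) = 4.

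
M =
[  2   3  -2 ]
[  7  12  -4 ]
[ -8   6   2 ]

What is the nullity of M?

0

Row reduce to echelon form.
R2 ← R2 − (7/2)·R1: [0, 3/2, 3]
R3 ← R3 + (4)·R1: [0, 18, -6]
R3 ← R3 − (12)·R2: [0, 0, -42]
3 nonzero rows, so rank(M) = 3.
M has 3 columns; by rank–nullity, nullity = 3 − 3 = 0.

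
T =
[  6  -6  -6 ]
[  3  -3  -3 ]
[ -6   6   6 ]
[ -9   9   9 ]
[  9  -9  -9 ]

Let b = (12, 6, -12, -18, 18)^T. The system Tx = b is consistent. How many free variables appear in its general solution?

2

Row reduce the augmented matrix [T | b].
R2 ← R2 − (1/2)·R1: [0, 0, 0, 0]
R3 ← R3 + R1: [0, 0, 0, 0]
R4 ← R4 + (3/2)·R1: [0, 0, 0, 0]
R5 ← R5 − (3/2)·R1: [0, 0, 0, 0]
The echelon form has 1 nonzero rows, and every pivot lies in the first 3 columns, so rank(T) = rank([T|b]) = 1.
The system is consistent.
Free variables = (unknowns) − (rank) = 3 − 1 = 2.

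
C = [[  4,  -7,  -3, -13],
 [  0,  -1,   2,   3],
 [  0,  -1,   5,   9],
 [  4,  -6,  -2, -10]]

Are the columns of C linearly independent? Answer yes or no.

Row reduce C to echelon form.
R4 ← R4 − R1: [0, 1, 1, 3]
R3 ← R3 − R2: [0, 0, 3, 6]
R4 ← R4 + R2: [0, 0, 3, 6]
R4 ← R4 − R3: [0, 0, 0, 0]
3 pivots among 4 columns.
Only 3 < 4 pivot columns, so the columns are linearly dependent.

no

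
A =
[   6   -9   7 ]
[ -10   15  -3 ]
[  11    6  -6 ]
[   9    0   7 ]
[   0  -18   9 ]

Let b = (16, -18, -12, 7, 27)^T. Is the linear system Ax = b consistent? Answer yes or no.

yes

Row reduce the augmented matrix [A | b].
R2 ← R2 + (5/3)·R1: [0, 0, 26/3, 26/3]
R3 ← R3 − (11/6)·R1: [0, 45/2, -113/6, -124/3]
R4 ← R4 − (3/2)·R1: [0, 27/2, -7/2, -17]
Swap R2 ↔ R3
R4 ← R4 − (3/5)·R2: [0, 0, 39/5, 39/5]
R5 ← R5 + (4/5)·R2: [0, 0, -91/15, -91/15]
R4 ← R4 − (9/10)·R3: [0, 0, 0, 0]
R5 ← R5 + (7/10)·R3: [0, 0, 0, 0]
The echelon form has 3 nonzero rows, and every pivot lies in the first 3 columns, so rank(A) = rank([A|b]) = 3.
The system is consistent.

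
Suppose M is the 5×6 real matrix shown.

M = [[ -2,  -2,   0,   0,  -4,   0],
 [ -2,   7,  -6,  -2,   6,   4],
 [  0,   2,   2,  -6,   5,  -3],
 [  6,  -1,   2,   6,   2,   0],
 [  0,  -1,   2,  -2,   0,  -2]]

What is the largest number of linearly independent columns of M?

Row reduce to echelon form.
R2 ← R2 − R1: [0, 9, -6, -2, 10, 4]
R4 ← R4 + (3)·R1: [0, -7, 2, 6, -10, 0]
R3 ← R3 − (2/9)·R2: [0, 0, 10/3, -50/9, 25/9, -35/9]
R4 ← R4 + (7/9)·R2: [0, 0, -8/3, 40/9, -20/9, 28/9]
R5 ← R5 + (1/9)·R2: [0, 0, 4/3, -20/9, 10/9, -14/9]
R4 ← R4 + (4/5)·R3: [0, 0, 0, 0, 0, 0]
R5 ← R5 − (2/5)·R3: [0, 0, 0, 0, 0, 0]
Echelon form has 3 nonzero rows, so rank(M) = 3.
The rank gives the maximum number of linearly independent columns: 3.

3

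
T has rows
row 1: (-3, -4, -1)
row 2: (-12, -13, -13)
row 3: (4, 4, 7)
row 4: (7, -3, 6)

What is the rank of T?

3

Row reduce to echelon form.
R2 ← R2 − (4)·R1: [0, 3, -9]
R3 ← R3 + (4/3)·R1: [0, -4/3, 17/3]
R4 ← R4 + (7/3)·R1: [0, -37/3, 11/3]
R3 ← R3 + (4/9)·R2: [0, 0, 5/3]
R4 ← R4 + (37/9)·R2: [0, 0, -100/3]
R4 ← R4 + (20)·R3: [0, 0, 0]
Echelon form has 3 nonzero rows, so rank(T) = 3.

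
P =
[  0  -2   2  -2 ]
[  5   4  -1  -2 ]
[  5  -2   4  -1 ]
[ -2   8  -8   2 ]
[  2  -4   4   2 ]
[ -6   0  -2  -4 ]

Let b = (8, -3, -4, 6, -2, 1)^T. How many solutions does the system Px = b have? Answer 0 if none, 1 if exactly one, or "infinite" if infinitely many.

Row reduce the augmented matrix [P | b].
Swap R1 ↔ R2
R3 ← R3 − R1: [0, -6, 5, 1, -1]
R4 ← R4 + (2/5)·R1: [0, 48/5, -42/5, 6/5, 24/5]
R5 ← R5 − (2/5)·R1: [0, -28/5, 22/5, 14/5, -4/5]
R6 ← R6 + (6/5)·R1: [0, 24/5, -16/5, -32/5, -13/5]
R3 ← R3 − (3)·R2: [0, 0, -1, 7, -25]
R4 ← R4 + (24/5)·R2: [0, 0, 6/5, -42/5, 216/5]
R5 ← R5 − (14/5)·R2: [0, 0, -6/5, 42/5, -116/5]
R6 ← R6 + (12/5)·R2: [0, 0, 8/5, -56/5, 83/5]
R4 ← R4 + (6/5)·R3: [0, 0, 0, 0, 66/5]
R5 ← R5 − (6/5)·R3: [0, 0, 0, 0, 34/5]
R6 ← R6 + (8/5)·R3: [0, 0, 0, 0, -117/5]
R5 ← R5 − (17/33)·R4: [0, 0, 0, 0, 0]
R6 ← R6 + (39/22)·R4: [0, 0, 0, 0, 0]
The echelon form has 4 nonzero rows; the last pivot sits in the augmented column, so rank(P) = 3 but rank([P|b]) = 4.
Since the ranks differ, the system is inconsistent.
It has no solutions.

0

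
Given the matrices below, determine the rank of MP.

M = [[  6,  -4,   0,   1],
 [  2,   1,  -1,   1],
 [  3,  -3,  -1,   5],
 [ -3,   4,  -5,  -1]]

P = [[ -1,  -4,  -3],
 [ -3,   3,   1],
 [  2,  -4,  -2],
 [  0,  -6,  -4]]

2

First compute MP:
[[  6, -42, -26],
 [ -7,  -7,  -7],
 [  4, -47, -30],
 [-19,  50,  27]]
Now row reduce the product.
R2 ← R2 + (7/6)·R1: [0, -56, -112/3]
R3 ← R3 − (2/3)·R1: [0, -19, -38/3]
R4 ← R4 + (19/6)·R1: [0, -83, -166/3]
R3 ← R3 − (19/56)·R2: [0, 0, 0]
R4 ← R4 − (83/56)·R2: [0, 0, 0]
2 nonzero rows, so rank(MP) = 2.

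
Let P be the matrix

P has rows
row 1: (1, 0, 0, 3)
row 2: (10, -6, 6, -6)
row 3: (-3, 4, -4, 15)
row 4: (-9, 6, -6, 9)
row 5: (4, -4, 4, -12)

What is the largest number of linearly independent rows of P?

2

Row reduce to echelon form.
R2 ← R2 − (10)·R1: [0, -6, 6, -36]
R3 ← R3 + (3)·R1: [0, 4, -4, 24]
R4 ← R4 + (9)·R1: [0, 6, -6, 36]
R5 ← R5 − (4)·R1: [0, -4, 4, -24]
R3 ← R3 + (2/3)·R2: [0, 0, 0, 0]
R4 ← R4 + R2: [0, 0, 0, 0]
R5 ← R5 − (2/3)·R2: [0, 0, 0, 0]
Echelon form has 2 nonzero rows, so rank(P) = 2.
The rank gives the maximum number of linearly independent rows: 2.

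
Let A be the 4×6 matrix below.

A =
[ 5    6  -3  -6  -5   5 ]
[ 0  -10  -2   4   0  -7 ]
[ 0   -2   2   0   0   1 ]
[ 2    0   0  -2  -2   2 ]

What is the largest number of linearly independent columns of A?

3

Row reduce to echelon form.
R4 ← R4 − (2/5)·R1: [0, -12/5, 6/5, 2/5, 0, 0]
R3 ← R3 − (1/5)·R2: [0, 0, 12/5, -4/5, 0, 12/5]
R4 ← R4 − (6/25)·R2: [0, 0, 42/25, -14/25, 0, 42/25]
R4 ← R4 − (7/10)·R3: [0, 0, 0, 0, 0, 0]
Echelon form has 3 nonzero rows, so rank(A) = 3.
The rank gives the maximum number of linearly independent columns: 3.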